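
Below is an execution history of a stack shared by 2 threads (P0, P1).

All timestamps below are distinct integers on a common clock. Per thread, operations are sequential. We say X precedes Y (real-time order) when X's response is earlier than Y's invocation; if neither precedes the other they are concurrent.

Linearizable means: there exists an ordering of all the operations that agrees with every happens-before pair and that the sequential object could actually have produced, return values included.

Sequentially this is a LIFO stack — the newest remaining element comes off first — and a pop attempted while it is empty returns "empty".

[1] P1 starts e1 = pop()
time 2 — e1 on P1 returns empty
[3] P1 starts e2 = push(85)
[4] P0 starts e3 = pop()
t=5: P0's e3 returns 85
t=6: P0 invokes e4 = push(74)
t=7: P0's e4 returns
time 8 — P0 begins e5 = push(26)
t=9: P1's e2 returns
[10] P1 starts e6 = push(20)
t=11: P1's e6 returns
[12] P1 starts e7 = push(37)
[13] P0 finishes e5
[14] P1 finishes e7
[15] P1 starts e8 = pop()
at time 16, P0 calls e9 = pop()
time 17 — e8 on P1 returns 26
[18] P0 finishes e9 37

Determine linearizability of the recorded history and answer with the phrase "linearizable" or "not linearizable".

linearizable

one valid linearization: e1, e2, e3, e4, e6, e5, e7, e9, e8
1. e1 pop() → empty, leaving stack <>
2. e2 push(85), leaving stack <85>
3. e3 pop() → 85, leaving stack <>
4. e4 push(74), leaving stack <74>
5. e6 push(20), leaving stack <74,20>
6. e5 push(26), leaving stack <74,20,26>
7. e7 push(37), leaving stack <74,20,26,37>
8. e9 pop() → 37, leaving stack <74,20,26>
9. e8 pop() → 26, leaving stack <74,20>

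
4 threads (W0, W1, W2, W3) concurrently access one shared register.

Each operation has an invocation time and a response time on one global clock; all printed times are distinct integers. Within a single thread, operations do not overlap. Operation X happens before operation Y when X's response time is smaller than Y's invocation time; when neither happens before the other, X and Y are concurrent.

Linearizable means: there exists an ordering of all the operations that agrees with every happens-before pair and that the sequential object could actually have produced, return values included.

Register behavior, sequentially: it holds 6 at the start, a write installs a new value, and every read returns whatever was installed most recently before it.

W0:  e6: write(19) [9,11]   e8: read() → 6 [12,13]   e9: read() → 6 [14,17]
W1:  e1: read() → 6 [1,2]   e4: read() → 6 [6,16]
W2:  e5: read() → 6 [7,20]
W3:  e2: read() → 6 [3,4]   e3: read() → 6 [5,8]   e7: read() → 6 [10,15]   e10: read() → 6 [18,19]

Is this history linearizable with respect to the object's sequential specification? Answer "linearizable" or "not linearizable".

not linearizable

events 1..12 are fine; event 13 — the response of e8 at time 13 — makes the prefix non-linearizable
exactly one order of the 5 completed ops respects real time; the register replay fails
including or dropping the 3 pending operations (e4, e5, e7) in any combination fails
sample order e1, e2, e3, e6, e8 (pending dropped) stalls at step 5 — e8 read() → 6 has no legal effect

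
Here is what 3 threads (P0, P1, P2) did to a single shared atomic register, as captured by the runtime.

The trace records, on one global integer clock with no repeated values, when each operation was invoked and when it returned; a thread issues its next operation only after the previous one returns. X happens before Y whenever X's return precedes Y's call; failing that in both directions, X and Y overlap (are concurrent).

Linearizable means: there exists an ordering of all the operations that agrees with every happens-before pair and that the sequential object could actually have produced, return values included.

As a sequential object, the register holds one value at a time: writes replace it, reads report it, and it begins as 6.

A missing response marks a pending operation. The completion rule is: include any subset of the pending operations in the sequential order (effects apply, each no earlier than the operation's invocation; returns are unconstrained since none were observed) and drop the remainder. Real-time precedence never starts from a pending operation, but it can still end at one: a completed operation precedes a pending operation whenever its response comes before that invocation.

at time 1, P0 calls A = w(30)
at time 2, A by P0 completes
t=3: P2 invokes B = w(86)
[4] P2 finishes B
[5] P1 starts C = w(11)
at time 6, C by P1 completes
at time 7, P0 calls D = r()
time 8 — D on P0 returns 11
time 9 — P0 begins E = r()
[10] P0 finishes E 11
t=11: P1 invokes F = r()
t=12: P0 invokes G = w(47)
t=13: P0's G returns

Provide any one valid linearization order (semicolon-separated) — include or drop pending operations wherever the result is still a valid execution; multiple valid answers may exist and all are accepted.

A; B; C; D; E; F; G

step 1: A w(30) — value 30
step 2: B w(86) — value 86
step 3: C w(11) — value 11
step 4: D r() → 11 — value 11
step 5: E r() → 11 — value 11
step 6: F r() (pending, included) — value 11
step 7: G w(47) — value 47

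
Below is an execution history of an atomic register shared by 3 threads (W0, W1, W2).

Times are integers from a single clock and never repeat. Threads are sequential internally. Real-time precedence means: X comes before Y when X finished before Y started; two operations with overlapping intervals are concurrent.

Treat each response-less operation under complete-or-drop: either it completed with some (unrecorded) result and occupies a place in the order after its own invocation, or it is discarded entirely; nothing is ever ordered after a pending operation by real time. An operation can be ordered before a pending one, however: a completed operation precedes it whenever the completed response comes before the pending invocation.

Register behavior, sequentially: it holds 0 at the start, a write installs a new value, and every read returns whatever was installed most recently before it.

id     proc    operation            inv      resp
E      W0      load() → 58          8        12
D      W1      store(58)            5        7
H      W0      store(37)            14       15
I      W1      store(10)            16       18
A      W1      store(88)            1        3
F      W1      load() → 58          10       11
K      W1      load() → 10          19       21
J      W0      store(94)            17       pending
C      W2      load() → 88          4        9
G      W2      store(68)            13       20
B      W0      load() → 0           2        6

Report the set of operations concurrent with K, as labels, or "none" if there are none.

G, J

K spans [19,21]: anything still running between times 19 and 21 counts as concurrent
A [1,3]: before
B [2,6]: before
C [4,9]: before
D [5,7]: before
E [8,12]: before
F [10,11]: before
G [13,20]: concurrent
H [14,15]: before
I [16,18]: before
J [17,…): concurrent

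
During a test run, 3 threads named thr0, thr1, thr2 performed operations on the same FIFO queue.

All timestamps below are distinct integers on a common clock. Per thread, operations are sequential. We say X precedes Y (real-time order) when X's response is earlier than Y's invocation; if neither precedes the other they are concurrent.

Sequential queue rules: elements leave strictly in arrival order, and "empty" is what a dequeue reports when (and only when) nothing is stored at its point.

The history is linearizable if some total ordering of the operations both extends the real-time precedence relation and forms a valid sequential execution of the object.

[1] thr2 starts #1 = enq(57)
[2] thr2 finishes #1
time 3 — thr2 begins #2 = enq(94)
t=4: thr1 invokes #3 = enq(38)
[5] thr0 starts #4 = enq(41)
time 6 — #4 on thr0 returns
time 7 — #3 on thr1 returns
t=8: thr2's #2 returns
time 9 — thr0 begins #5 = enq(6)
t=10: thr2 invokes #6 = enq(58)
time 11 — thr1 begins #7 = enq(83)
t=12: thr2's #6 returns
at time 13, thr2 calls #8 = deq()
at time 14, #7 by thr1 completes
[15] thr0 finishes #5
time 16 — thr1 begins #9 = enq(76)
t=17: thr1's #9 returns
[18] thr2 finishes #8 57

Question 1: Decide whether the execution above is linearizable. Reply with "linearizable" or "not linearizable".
linearizable

one valid linearization: #1, #2, #3, #4, #5, #6, #7, #8, #9
step 1: #1 enq(57) — queue <57>
step 2: #2 enq(94) — queue <57,94>
step 3: #3 enq(38) — queue <57,94,38>
step 4: #4 enq(41) — queue <57,94,38,41>
step 5: #5 enq(6) — queue <57,94,38,41,6>
step 6: #6 enq(58) — queue <57,94,38,41,6,58>
step 7: #7 enq(83) — queue <57,94,38,41,6,58,83>
step 8: #8 deq() → 57 — queue <94,38,41,6,58,83>
step 9: #9 enq(76) — queue <94,38,41,6,58,83,76>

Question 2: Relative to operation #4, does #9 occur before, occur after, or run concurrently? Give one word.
Answer: after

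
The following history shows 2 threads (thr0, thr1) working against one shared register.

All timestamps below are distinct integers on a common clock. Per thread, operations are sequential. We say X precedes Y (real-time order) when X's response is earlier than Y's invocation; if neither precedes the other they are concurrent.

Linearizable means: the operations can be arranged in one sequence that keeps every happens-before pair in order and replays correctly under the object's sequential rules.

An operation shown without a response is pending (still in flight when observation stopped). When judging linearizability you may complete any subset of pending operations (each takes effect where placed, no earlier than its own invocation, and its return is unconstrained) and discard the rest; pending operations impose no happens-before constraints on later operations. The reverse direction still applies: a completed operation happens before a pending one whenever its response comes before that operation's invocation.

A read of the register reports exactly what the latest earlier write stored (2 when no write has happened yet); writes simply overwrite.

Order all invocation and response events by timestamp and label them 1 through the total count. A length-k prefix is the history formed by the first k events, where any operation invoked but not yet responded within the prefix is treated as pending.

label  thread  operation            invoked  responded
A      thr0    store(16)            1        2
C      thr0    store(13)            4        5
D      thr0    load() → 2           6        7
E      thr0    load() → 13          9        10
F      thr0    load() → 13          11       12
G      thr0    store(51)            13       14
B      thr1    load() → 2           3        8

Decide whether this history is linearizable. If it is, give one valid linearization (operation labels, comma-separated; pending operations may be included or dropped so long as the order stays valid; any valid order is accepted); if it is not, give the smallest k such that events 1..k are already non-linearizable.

cut after 6 events: linearizable; cut after 7 events (D responds, time 7): not linearizable
the sole real-time-consistent order of 3 completed operations fails the register replay
every completion of the 1 pending operation (B) was checked; none linearizes
take A, C, D (pending dropped): step 3 already fails, because D load() → 2 cannot occur there

not linearizable — minimal violating prefix: 7 events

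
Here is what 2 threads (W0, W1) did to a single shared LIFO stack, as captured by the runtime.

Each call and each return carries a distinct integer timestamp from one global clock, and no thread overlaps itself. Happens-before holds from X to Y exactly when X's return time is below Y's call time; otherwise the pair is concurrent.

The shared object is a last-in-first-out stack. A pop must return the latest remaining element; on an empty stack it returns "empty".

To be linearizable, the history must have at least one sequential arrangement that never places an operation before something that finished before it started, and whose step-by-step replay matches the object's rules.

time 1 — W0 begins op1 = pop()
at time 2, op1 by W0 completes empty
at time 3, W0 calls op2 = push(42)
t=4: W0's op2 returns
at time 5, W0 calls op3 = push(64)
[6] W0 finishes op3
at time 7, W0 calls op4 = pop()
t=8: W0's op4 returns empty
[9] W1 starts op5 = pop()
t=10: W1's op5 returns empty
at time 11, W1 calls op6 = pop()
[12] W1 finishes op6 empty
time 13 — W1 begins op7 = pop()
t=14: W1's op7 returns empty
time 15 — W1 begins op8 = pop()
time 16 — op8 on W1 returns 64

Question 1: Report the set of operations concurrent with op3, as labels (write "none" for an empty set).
Answer: none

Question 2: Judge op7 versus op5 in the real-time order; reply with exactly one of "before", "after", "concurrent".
Answer: after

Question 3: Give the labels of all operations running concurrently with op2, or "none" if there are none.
Answer: none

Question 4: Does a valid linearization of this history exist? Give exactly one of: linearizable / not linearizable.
through event 7 a valid linearization exists; event 8 (op4 responding at time 8) ends that
exhaustive check: the 4 completed LIFO stack ops admit one real-time order; illegal
for example op1, op2, op3, op4 fails at step 4: op4 pop() → empty is not legal there

not linearizable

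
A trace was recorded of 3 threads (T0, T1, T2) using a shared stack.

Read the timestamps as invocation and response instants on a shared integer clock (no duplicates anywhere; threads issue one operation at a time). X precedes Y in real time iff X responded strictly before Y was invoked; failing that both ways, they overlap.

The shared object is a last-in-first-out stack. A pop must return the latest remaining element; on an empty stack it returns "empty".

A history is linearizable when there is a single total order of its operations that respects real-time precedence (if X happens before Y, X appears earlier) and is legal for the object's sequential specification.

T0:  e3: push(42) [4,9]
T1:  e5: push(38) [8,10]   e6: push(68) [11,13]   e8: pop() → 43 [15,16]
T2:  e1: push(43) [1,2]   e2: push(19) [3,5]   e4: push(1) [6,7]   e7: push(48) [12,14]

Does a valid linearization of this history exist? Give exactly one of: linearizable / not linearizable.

not linearizable

through event 15 a valid linearization exists; event 16 (e8 responding at time 16) ends that
every one of the 8 real-time-consistent orders over 8 completed stack ops fails the sequential spec
one such order, e1, e2, e3, e4, e5, e6, e7, e8, breaks at step 8 where e8 pop() → 43 is illegal
one such order, e1, e2, e3, e4, e5, e7, e6, e8, breaks at step 8 where e8 pop() → 43 is illegal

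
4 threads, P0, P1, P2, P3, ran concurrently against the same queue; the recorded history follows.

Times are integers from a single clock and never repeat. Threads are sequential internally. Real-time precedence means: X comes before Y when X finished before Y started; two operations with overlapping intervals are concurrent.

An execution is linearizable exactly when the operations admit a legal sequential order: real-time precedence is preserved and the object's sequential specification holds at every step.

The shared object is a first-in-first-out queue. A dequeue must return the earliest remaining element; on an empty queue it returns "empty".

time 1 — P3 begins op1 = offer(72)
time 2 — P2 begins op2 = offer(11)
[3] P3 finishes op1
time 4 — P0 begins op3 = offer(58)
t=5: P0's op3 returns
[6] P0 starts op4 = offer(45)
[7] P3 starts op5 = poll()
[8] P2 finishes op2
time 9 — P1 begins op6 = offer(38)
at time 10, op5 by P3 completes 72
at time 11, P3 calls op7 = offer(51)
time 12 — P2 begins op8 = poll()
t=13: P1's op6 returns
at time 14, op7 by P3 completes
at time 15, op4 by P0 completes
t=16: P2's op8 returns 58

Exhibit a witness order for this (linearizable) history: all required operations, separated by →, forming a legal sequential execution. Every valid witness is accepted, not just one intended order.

op1 → op3 → op2 → op4 → op5 → op6 → op7 → op8

step 1: op1 offer(72) — queue <72>
step 2: op3 offer(58) — queue <72,58>
step 3: op2 offer(11) — queue <72,58,11>
step 4: op4 offer(45) — queue <72,58,11,45>
step 5: op5 poll() → 72 — queue <58,11,45>
step 6: op6 offer(38) — queue <58,11,45,38>
step 7: op7 offer(51) — queue <58,11,45,38,51>
step 8: op8 poll() → 58 — queue <11,45,38,51>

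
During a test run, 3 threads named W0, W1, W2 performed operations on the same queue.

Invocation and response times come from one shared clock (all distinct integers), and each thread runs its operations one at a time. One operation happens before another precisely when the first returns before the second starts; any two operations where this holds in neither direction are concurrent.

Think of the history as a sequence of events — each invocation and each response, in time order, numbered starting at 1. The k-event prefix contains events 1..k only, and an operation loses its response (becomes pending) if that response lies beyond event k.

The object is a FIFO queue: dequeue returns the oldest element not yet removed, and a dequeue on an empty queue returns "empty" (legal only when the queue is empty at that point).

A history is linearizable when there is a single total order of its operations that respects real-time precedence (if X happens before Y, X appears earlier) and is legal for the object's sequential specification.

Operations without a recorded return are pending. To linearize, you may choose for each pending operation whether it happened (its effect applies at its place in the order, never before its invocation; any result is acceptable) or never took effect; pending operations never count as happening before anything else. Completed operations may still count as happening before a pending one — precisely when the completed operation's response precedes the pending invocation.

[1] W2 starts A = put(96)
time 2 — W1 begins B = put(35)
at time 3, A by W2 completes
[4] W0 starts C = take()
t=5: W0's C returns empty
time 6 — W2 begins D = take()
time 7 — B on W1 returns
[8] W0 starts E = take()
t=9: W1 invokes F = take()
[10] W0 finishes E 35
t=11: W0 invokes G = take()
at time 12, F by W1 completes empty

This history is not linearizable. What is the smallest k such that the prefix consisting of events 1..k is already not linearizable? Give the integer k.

5

events 1..4 are still linearizable — one witness is A:
1. A put(96), leaving queue <96>
once event 5 joins (C's response, time 5), exhaustive search finds no witness
every completion of the 1 pending operation (B) was checked; none linearizes
take A, C (pending dropped): step 2 already fails, because C take() → empty cannot occur there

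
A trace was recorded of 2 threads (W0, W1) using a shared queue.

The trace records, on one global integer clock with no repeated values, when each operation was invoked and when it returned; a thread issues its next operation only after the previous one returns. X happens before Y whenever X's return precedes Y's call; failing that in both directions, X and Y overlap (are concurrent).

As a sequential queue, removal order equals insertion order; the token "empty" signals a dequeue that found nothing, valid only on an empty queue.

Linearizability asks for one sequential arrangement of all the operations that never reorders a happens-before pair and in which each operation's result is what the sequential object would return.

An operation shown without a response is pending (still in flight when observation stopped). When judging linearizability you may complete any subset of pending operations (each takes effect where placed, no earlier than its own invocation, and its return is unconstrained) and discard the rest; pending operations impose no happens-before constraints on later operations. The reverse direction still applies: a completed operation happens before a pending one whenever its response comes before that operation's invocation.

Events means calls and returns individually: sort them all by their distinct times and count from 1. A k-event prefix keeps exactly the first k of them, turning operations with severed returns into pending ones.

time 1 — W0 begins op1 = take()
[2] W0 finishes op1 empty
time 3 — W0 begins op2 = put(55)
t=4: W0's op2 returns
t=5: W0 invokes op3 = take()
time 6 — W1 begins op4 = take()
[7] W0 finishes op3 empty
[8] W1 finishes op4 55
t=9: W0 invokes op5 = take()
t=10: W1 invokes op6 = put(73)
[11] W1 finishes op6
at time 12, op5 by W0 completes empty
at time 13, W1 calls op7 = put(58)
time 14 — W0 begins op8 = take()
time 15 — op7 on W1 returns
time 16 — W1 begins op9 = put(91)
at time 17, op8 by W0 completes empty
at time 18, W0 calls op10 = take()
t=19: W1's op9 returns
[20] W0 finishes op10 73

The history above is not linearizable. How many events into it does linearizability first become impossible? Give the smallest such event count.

17

events 1..16 are linearizable; a witness order is op1, op2, op4, op3, op5, op6, op7:
step 1: op1 take() → empty — queue <>
step 2: op2 put(55) — queue <55>
step 3: op4 take() → 55 — queue <>
step 4: op3 take() → empty — queue <>
step 5: op5 take() → empty — queue <>
step 6: op6 put(73) — queue <73>
step 7: op7 put(58) — queue <73,58>
with event 17 included (op8 responding at time 17), all real-time-consistent orders fail
completion choices over the 1 pending operation (op9) were checked; none helps
take op1, op2, op3, op4, op5, op6, op7, op8 (pending dropped): step 3 already fails, because op3 take() → empty cannot occur there
take op1, op2, op3, op4, op5, op6, op8, op7 (pending dropped): step 3 already fails, because op3 take() → empty cannot occur there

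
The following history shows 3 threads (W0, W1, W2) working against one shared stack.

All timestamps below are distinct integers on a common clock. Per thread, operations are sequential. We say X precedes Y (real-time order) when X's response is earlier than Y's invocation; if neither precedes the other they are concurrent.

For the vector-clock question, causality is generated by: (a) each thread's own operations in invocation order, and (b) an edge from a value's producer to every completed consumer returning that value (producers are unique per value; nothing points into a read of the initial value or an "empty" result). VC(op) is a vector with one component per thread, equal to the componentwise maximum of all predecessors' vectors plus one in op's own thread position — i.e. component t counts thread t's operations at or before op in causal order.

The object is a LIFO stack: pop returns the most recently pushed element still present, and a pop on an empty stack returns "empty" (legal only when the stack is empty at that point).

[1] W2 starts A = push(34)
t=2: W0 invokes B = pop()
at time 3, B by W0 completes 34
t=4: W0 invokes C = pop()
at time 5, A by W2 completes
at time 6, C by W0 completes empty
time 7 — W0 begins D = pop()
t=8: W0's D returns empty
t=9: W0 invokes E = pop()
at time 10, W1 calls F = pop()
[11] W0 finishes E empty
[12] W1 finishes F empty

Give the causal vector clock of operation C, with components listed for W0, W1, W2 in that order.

(2, 0, 1)

VC(A, invoked at 1): no causal predecessors; +1 on W2 → (0, 0, 1)
VC(F, invoked at 10): no causal predecessors; +1 on W1 → (0, 1, 0)
B, invoked 2, takes VC(A)=(0, 0, 1) under max, adds 1 for W0 → (1, 0, 1)
C, invoked 4, takes VC(B)=(1, 0, 1) under max, adds 1 for W0 → (2, 0, 1)
D, invoked 7, takes VC(C)=(2, 0, 1) under max, adds 1 for W0 → (3, 0, 1)
E, invoked 9, takes VC(D)=(3, 0, 1) under max, adds 1 for W0 → (4, 0, 1)
target: VC(C) = (2, 0, 1)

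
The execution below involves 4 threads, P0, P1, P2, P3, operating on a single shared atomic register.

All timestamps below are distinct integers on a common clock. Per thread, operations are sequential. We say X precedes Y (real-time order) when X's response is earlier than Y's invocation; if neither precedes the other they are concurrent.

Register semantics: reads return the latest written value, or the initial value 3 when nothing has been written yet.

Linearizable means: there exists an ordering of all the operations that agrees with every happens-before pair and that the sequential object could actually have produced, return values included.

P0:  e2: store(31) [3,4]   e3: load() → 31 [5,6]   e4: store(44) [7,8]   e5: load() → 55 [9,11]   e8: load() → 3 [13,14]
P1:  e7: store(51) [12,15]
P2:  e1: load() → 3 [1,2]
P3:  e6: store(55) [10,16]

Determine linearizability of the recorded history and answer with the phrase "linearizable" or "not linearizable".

not linearizable

through event 13 a valid linearization exists; event 14 (e8 responding at time 14) ends that
the sole real-time-consistent order of 6 completed operations fails the atomic register replay
every completion of the 2 pending operations (e6, e7) was checked; none linearizes
one such order, e1, e2, e3, e4, e5, e8 (pending dropped), breaks at step 5 where e5 load() → 55 is illegal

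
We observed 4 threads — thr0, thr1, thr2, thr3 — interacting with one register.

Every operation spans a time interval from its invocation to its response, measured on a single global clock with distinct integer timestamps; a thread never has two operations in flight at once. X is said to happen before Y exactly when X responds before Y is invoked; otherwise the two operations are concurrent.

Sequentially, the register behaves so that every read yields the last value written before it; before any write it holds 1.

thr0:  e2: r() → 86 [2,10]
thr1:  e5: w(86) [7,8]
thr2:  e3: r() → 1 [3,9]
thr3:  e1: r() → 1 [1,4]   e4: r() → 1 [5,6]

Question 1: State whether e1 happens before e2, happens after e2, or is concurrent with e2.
Answer: concurrent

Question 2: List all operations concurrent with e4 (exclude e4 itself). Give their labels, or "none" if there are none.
Answer: e2, e3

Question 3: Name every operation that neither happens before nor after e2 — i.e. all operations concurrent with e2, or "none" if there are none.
Answer: e1, e3, e4, e5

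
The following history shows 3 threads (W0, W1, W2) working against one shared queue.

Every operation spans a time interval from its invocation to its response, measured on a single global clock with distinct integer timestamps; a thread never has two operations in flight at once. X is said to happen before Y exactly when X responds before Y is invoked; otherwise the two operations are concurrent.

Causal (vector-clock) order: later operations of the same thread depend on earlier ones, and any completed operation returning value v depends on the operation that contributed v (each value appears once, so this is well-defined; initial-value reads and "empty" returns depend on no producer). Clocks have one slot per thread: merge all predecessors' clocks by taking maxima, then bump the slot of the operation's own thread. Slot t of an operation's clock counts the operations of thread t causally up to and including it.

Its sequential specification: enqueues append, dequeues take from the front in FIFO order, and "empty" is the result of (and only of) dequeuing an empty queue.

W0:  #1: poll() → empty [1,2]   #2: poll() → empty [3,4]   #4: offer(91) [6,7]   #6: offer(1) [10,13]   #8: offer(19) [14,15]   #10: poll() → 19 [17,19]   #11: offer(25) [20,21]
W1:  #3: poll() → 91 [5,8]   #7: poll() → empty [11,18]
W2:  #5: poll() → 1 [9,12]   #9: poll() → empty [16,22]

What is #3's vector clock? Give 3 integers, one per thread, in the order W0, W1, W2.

(3, 1, 0)

root op #1, invoked 1: fresh clock plus W0's own tick → (1, 0, 0)
VC(#2, invoked at 3): max of VC(#1)=(1, 0, 0), then +1 on thread W0 → (2, 0, 0)
VC(#4, invoked at 6): max of VC(#2)=(2, 0, 0), then +1 on thread W0 → (3, 0, 0)
VC(#3, invoked at 5): max of VC(#4)=(3, 0, 0), then +1 on thread W1 → (3, 1, 0)
VC(#6, invoked at 10): max of VC(#4)=(3, 0, 0), then +1 on thread W0 → (4, 0, 0)
VC(#7, invoked at 11): max of VC(#3)=(3, 1, 0), then +1 on thread W1 → (3, 2, 0)
VC(#5, invoked at 9): max of VC(#6)=(4, 0, 0), then +1 on thread W2 → (4, 0, 1)
VC(#8, invoked at 14): max of VC(#6)=(4, 0, 0), then +1 on thread W0 → (5, 0, 0)
VC(#9, invoked at 16): max of VC(#5)=(4, 0, 1), then +1 on thread W2 → (4, 0, 2)
VC(#10, invoked at 17): max of VC(#8)=(5, 0, 0), then +1 on thread W0 → (6, 0, 0)
VC(#11, invoked at 20): max of VC(#10)=(6, 0, 0), then +1 on thread W0 → (7, 0, 0)
target: VC(#3) = (3, 1, 0)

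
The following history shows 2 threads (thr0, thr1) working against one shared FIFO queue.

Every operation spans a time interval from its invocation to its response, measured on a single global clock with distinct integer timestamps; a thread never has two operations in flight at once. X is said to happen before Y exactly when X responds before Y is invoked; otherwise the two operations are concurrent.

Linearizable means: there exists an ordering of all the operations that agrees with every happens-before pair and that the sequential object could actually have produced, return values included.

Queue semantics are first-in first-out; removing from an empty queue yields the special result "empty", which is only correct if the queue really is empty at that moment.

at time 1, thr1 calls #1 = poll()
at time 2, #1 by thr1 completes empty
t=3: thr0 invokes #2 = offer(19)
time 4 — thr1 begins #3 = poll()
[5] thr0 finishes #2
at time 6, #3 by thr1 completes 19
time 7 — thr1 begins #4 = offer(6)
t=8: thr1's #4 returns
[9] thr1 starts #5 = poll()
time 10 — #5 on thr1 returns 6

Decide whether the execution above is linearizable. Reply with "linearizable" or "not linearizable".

linearizable

witness order: #1, #2, #3, #4, #5
step 1: #1 poll() → empty — queue <>
step 2: #2 offer(19) — queue <19>
step 3: #3 poll() → 19 — queue <>
step 4: #4 offer(6) — queue <6>
step 5: #5 poll() → 6 — queue <>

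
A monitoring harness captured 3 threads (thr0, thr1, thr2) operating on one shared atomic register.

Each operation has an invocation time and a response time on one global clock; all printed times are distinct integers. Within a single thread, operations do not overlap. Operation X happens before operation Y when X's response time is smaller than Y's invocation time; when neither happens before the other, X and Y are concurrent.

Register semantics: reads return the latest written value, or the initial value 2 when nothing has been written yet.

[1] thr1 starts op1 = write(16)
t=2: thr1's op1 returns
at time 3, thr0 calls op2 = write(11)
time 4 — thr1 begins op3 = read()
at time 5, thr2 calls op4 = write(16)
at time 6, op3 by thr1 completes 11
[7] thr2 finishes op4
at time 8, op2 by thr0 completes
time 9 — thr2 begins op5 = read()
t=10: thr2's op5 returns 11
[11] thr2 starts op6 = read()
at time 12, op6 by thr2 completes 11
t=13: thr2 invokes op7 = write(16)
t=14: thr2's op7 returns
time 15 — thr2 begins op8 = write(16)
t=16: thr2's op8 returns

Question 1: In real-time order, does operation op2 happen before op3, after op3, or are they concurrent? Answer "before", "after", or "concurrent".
op2 spans [3,8], op3 spans [4,6]
the intervals overlap in both directions

concurrent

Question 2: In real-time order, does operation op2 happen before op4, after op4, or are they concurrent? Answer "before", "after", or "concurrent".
op2 spans [3,8], op4 spans [5,7]
the intervals overlap in both directions

concurrent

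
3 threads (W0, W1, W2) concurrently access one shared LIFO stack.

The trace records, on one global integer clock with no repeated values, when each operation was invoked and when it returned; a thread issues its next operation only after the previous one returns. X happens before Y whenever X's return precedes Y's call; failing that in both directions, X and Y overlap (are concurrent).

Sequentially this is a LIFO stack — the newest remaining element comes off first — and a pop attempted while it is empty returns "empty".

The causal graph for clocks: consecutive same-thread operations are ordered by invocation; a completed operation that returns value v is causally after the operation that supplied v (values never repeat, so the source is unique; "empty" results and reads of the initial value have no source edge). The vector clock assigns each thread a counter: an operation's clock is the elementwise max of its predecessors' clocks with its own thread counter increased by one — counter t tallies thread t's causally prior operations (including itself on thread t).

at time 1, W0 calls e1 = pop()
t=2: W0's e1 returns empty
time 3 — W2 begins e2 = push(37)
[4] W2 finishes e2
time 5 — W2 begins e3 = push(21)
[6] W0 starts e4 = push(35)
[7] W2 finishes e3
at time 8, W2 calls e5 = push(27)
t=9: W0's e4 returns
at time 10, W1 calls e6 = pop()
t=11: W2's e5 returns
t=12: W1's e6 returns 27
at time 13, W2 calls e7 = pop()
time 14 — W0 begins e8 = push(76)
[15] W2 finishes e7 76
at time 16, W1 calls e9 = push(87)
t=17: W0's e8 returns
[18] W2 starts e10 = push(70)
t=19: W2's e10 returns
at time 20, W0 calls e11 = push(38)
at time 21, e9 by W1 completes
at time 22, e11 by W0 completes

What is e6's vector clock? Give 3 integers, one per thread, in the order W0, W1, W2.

no predecessors for e2 (invoked 3): W2 increments from zero → (0, 0, 1)
no predecessors for e1 (invoked 1): W0 increments from zero → (1, 0, 0)
invoked at 5, e3 merges VC(e2)=(0, 0, 1) and bumps W2's slot → (0, 0, 2)
invoked at 6, e4 merges VC(e1)=(1, 0, 0) and bumps W0's slot → (2, 0, 0)
invoked at 8, e5 merges VC(e3)=(0, 0, 2) and bumps W2's slot → (0, 0, 3)
invoked at 14, e8 merges VC(e4)=(2, 0, 0) and bumps W0's slot → (3, 0, 0)
invoked at 10, e6 merges VC(e5)=(0, 0, 3) and bumps W1's slot → (0, 1, 3)
invoked at 20, e11 merges VC(e8)=(3, 0, 0) and bumps W0's slot → (4, 0, 0)
invoked at 16, e9 merges VC(e6)=(0, 1, 3) and bumps W1's slot → (0, 2, 3)
invoked at 13, e7 merges VC(e5)=(0, 0, 3), VC(e8)=(3, 0, 0) and bumps W2's slot → (3, 0, 4)
invoked at 18, e10 merges VC(e7)=(3, 0, 4) and bumps W2's slot → (3, 0, 5)
target: VC(e6) = (0, 1, 3)

(0, 1, 3)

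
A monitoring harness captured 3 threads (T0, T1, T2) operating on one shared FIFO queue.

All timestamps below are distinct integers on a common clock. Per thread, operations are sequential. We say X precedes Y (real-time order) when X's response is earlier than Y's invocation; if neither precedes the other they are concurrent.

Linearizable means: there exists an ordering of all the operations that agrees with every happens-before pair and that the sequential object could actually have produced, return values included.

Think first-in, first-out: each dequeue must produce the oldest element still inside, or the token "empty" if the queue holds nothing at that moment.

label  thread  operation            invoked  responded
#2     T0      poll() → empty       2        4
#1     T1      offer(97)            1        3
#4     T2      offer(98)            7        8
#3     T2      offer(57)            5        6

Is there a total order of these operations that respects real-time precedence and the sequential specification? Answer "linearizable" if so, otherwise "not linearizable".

a witness: #2, #1, #3, #4
step 1: #2 poll() → empty — queue <>
step 2: #1 offer(97) — queue <97>
step 3: #3 offer(57) — queue <97,57>
step 4: #4 offer(98) — queue <97,57,98>

linearizable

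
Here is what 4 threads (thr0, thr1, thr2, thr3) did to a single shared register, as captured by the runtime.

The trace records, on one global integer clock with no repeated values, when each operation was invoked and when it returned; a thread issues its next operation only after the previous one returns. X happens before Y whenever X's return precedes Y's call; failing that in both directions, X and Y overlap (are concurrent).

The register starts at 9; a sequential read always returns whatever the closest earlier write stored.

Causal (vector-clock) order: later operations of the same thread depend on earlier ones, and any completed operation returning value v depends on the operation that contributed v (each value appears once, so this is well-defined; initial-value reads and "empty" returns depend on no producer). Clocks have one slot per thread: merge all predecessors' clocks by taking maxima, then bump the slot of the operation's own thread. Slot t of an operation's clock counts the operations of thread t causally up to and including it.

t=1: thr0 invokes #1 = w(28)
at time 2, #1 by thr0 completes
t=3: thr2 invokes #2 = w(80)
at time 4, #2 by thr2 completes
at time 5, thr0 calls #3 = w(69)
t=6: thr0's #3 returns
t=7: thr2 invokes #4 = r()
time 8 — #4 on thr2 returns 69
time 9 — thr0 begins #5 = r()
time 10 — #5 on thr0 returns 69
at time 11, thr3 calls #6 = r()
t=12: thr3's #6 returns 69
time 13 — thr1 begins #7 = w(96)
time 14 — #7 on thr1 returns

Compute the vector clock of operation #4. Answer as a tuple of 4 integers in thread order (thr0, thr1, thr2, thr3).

VC(#2, invoked at 3): no causal predecessors; +1 on thr2 → (0, 0, 1, 0)
VC(#7, invoked at 13): no causal predecessors; +1 on thr1 → (0, 1, 0, 0)
VC(#1, invoked at 1): no causal predecessors; +1 on thr0 → (1, 0, 0, 0)
invoked at 5, #3 merges VC(#1)=(1, 0, 0, 0) and bumps thr0's slot → (2, 0, 0, 0)
invoked at 11, #6 merges VC(#3)=(2, 0, 0, 0) and bumps thr3's slot → (2, 0, 0, 1)
invoked at 9, #5 merges VC(#3)=(2, 0, 0, 0) and bumps thr0's slot → (3, 0, 0, 0)
invoked at 7, #4 merges VC(#2)=(0, 0, 1, 0), VC(#3)=(2, 0, 0, 0) and bumps thr2's slot → (2, 0, 2, 0)
target: VC(#4) = (2, 0, 2, 0)

(2, 0, 2, 0)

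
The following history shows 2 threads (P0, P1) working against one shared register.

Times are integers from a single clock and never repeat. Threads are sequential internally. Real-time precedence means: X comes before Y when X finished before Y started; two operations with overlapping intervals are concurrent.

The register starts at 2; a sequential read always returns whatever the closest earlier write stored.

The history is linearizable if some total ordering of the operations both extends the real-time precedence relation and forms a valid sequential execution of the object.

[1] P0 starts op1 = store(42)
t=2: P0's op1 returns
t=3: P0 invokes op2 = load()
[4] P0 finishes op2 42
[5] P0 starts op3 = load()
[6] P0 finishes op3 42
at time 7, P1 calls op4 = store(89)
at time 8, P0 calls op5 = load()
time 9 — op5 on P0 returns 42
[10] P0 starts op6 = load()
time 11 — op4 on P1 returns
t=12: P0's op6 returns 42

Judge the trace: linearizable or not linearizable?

witness order: op1, op2, op3, op5, op6, op4
step 1: op1 store(42) — value 42
step 2: op2 load() → 42 — value 42
step 3: op3 load() → 42 — value 42
step 4: op5 load() → 42 — value 42
step 5: op6 load() → 42 — value 42
step 6: op4 store(89) — value 89

linearizable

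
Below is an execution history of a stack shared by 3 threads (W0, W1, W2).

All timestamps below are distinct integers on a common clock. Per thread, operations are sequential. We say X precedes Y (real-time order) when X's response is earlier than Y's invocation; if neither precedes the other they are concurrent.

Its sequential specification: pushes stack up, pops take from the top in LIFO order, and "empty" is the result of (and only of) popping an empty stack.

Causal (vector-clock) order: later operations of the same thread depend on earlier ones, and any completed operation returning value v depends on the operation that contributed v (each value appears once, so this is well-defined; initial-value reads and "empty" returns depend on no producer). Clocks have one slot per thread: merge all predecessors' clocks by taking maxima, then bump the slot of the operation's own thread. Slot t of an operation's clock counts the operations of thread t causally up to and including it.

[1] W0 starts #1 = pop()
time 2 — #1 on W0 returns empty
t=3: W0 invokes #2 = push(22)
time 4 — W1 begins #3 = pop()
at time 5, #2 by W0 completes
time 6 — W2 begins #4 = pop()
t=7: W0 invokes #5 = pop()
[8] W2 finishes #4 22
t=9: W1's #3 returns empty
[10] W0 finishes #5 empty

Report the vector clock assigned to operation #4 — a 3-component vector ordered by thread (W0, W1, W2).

#3 (invocation 4): nothing precedes it; W1's component alone gives (0, 1, 0)
#1 (invocation 1): nothing precedes it; W0's component alone gives (1, 0, 0)
invoked at 3, #2 merges VC(#1)=(1, 0, 0) and bumps W0's slot → (2, 0, 0)
invoked at 6, #4 merges VC(#2)=(2, 0, 0) and bumps W2's slot → (2, 0, 1)
invoked at 7, #5 merges VC(#2)=(2, 0, 0) and bumps W0's slot → (3, 0, 0)
target: VC(#4) = (2, 0, 1)

(2, 0, 1)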